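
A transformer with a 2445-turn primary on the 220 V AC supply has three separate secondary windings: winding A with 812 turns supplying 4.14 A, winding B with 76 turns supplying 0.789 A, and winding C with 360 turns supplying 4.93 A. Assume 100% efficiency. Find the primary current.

I_p ≈ 2.13 A

V_A = 220 × 812/2445 = 73.063 V; V_B = 220 × 76/2445 = 6.8384 V; V_C = 220 × 360/2445 = 32.393 V.
P_out = V_A I_A + V_B I_B + V_C I_C = 73.063×4.14 + 6.8384×0.789 + 32.393×4.93 = 302.48 + 5.3955 + 159.70 = 467.57 W.
Ideal ⇒ P_in = P_out, so I_p = P_out/V_p = 467.57/220 = 2.13 A.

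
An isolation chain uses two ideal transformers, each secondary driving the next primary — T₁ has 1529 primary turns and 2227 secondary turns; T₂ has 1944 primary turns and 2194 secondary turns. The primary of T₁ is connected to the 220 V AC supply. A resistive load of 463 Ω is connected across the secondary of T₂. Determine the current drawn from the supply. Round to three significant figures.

I_supply ≈ 1.28 A

Secondary of T₁: V = 220.00 × 2227/1529 = 320.43 V.
Secondary of T₂: V = 320.43 × 2194/1944 = 361.64 V.
I_load = 361.64/463 = 0.78108 A, so P_out = 361.64 × 0.78108 = 282.47 W.
All ideal ⇒ P_in = P_out, so I_supply = 282.47/220 = 1.28 A.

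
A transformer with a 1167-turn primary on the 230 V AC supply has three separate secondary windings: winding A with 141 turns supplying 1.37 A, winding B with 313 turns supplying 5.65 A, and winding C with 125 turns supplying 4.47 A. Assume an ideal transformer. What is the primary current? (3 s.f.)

V_A = 230 × 141/1167 = 27.789 V; V_B = 230 × 313/1167 = 61.688 V; V_C = 230 × 125/1167 = 24.636 V.
P_out = V_A I_A + V_B I_B + V_C I_C = 27.789×1.37 + 61.688×5.65 + 24.636×4.47 = 38.071 + 348.54 + 110.12 = 496.73 W.
Ideal ⇒ P_in = P_out, so I_p = P_out/V_p = 496.73/230 = 2.16 A.

I_p ≈ 2.16 A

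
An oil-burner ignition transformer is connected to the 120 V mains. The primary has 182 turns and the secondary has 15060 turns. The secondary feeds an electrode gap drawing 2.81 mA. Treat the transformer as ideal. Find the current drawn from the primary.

For an ideal transformer I_p N_p = I_s N_s, so I_p = 0.00281 × 15060/182 = 0.233 A.

I_p ≈ 0.233 A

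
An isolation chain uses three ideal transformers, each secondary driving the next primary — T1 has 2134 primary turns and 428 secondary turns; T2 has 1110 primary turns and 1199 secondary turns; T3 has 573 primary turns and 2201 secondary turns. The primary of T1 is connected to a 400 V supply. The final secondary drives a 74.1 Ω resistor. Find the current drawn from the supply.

Secondary of T1: V = 400.00 × 428/2134 = 80.225 V.
Secondary of T2: V = 80.225 × 1199/1110 = 86.657 V.
Secondary of T3: V = 86.657 × 2201/573 = 332.87 V.
I_load = 332.87/74.1 = 4.4921 A, so P_out = 332.87 × 4.4921 = 1495.3 W.
All ideal ⇒ P_in = P_out, so I_supply = 1495.3/400 = 3.74 A.

I_supply ≈ 3.74 A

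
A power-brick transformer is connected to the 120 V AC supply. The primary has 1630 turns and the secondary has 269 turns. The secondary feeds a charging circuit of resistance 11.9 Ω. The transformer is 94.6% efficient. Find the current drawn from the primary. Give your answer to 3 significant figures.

I_p ≈ 0.290 A

V_s = 120 × 269/1630 = 19.804 V.
I_s = V_s/R = 19.804/11.9 = 1.6642 A.
P_out = V_s I_s = 19.804 × 1.6642 = 32.957 W.
P_in = P_out/η = 32.957/0.946 = 34.838 W.
I_p = P_in/V_p = 34.838/120 = 0.290 A.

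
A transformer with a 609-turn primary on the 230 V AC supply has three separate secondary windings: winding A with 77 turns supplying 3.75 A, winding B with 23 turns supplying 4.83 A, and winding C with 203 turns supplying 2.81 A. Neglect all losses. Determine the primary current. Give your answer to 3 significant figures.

I_p ≈ 1.59 A

V_A = 230 × 77/609 = 29.080 V; V_B = 230 × 23/609 = 8.6864 V; V_C = 230 × 203/609 = 76.667 V.
P_out = V_A I_A + V_B I_B + V_C I_C = 29.080×3.75 + 8.6864×4.83 + 76.667×2.81 = 109.05 + 41.955 + 215.43 = 366.44 W.
Ideal ⇒ P_in = P_out, so I_p = P_out/V_p = 366.44/230 = 1.59 A.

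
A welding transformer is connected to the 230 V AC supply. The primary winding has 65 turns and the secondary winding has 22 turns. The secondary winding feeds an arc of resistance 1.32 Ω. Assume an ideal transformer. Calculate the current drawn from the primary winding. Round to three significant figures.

I_p ≈ 20.0 A

V_s = V_p × N_s/N_p = 230 × 22/65 = 77.846 V.
I_s = V_s/R = 77.846/1.32 = 58.974 A.
For an ideal transformer I_p N_p = I_s N_s, so I_p = 58.974 × 22/65 = 20.0 A.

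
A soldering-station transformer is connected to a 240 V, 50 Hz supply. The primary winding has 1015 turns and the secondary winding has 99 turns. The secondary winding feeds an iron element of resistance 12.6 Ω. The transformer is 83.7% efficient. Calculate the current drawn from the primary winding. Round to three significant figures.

I_p ≈ 0.216 A

V_s = 240 × 99/1015 = 23.409 V.
I_s = V_s/R = 23.409/12.6 = 1.8578 A.
P_out = V_s I_s = 23.409 × 1.8578 = 43.490 W.
P_in = P_out/η = 43.490/0.837 = 51.959 W.
I_p = P_in/V_p = 51.959/240 = 0.216 A.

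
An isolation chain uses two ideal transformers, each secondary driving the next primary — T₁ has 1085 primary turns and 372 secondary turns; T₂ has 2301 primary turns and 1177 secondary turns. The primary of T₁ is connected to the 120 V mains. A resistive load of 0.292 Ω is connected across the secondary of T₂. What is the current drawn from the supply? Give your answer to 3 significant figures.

I_supply ≈ 12.6 A

Secondary of T₁: V = 120.00 × 372/1085 = 41.143 V.
Secondary of T₂: V = 41.143 × 1177/2301 = 21.045 V.
I_load = 21.045/0.292 = 72.073 A, so P_out = 21.045 × 72.073 = 1516.8 W.
All ideal ⇒ P_in = P_out, so I_supply = 1516.8/120 = 12.6 A.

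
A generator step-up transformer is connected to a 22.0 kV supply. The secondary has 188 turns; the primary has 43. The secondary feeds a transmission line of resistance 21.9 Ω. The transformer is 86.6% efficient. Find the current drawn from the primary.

V_s = 22000 × 188/43 = 96186 V.
I_s = V_s/R = 96186/21.9 = 4392.1 A.
P_out = V_s I_s = 96186 × 4392.1 = 4.2245×10^8 W.
P_in = P_out/η = 4.2245×10^8/0.866 = 4.8782×10^8 W.
I_p = P_in/V_p = 4.8782×10^8/22000 = 22200 A.

I_p ≈ 22200 A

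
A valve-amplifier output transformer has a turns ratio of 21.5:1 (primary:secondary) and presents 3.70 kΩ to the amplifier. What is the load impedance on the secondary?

Z_s = Z_p/(N_p/N_s)² = 3700/21.5² = 8.00 Ω.

Z_s ≈ 8.00 Ω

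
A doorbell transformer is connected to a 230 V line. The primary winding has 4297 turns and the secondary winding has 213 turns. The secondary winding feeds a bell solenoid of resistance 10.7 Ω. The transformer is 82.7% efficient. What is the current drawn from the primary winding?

I_p ≈ 0.0639 A

V_s = 230 × 213/4297 = 11.401 V.
I_s = V_s/R = 11.401/10.7 = 1.0655 A.
P_out = V_s I_s = 11.401 × 1.0655 = 12.148 W.
P_in = P_out/η = 12.148/0.827 = 14.689 W.
I_p = P_in/V_p = 14.689/230 = 0.0639 A.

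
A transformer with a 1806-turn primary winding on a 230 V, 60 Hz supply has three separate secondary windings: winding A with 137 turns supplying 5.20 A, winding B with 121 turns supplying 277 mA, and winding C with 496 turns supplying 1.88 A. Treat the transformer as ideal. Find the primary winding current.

I_p ≈ 0.929 A

V_A = 230 × 137/1806 = 17.447 V; V_B = 230 × 121/1806 = 15.410 V; V_C = 230 × 496/1806 = 63.167 V.
P_out = V_A I_A + V_B I_B + V_C I_C = 17.447×5.20 + 15.410×0.277 + 63.167×1.88 = 90.726 + 4.2685 + 118.75 = 213.75 W.
Ideal ⇒ P_in = P_out, so I_p = P_out/V_p = 213.75/230 = 0.929 A.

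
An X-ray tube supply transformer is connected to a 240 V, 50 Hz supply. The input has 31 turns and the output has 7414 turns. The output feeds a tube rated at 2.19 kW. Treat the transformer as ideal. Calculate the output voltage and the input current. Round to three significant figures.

V_out = V_in × N_out/N_in = 240 × 7414/31 = 57399 V.
I_out = P/V_out = 2190/57399 = 0.038154 A.
I_in = I_out × N_out/N_in = 0.038154 × 7414/31 = 9.12 A.

V_out ≈ 57400 V, I_in ≈ 9.12 A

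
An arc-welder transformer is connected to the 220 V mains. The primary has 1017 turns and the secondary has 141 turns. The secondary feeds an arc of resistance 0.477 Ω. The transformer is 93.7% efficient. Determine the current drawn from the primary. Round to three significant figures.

V_s = 220 × 141/1017 = 30.501 V.
I_s = V_s/R = 30.501/0.477 = 63.944 A.
P_out = V_s I_s = 30.501 × 63.944 = 1950.4 W.
P_in = P_out/η = 1950.4/0.937 = 2081.5 W.
I_p = P_in/V_p = 2081.5/220 = 9.46 A.

I_p ≈ 9.46 A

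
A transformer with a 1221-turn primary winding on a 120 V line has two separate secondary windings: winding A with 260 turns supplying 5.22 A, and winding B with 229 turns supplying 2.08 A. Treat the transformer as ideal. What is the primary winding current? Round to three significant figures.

V_A = 120 × 260/1221 = 25.553 V; V_B = 120 × 229/1221 = 22.506 V.
P_out = V_A I_A + V_B I_B = 25.553×5.22 + 22.506×2.08 = 133.39 + 46.813 = 180.20 W.
Ideal ⇒ P_in = P_out, so I_p = P_out/V_p = 180.20/120 = 1.50 A.

I_p ≈ 1.50 A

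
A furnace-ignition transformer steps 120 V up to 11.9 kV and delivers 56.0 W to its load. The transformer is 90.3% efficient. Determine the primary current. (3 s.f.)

I_p ≈ 0.517 A

P_in = P_out/η = 56.0/0.903 = 62.016 W.
I_p = P_in/V_p = 62.016/120 = 0.517 A.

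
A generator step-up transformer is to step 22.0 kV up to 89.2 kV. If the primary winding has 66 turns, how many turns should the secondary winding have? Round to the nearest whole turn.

N_s = 268 turns

N_s/N_p = V_s/V_p, so N_s = 66 × 89200/22000 = 267.6 ≈ 268 turns.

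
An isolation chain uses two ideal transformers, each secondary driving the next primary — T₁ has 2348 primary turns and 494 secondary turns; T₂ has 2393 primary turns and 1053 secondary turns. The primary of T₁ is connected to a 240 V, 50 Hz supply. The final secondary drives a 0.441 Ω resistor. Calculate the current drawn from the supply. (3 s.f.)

Secondary of T₁: V = 240.00 × 494/2348 = 50.494 V.
Secondary of T₂: V = 50.494 × 1053/2393 = 22.219 V.
I_load = 22.219/0.441 = 50.383 A, so P_out = 22.219 × 50.383 = 1119.5 W.
All ideal ⇒ P_in = P_out, so I_supply = 1119.5/240 = 4.66 A.

I_supply ≈ 4.66 A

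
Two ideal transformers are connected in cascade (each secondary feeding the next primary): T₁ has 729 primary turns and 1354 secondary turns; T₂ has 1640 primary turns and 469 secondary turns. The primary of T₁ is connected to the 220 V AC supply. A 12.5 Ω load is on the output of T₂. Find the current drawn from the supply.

I_supply ≈ 4.97 A

After T₁: V = 220.00 × 1354/729 = 408.61 V.
After T₂: V = 408.61 × 469/1640 = 116.85 V.
I_load = 116.85/12.5 = 9.3483 A, so P_out = 116.85 × 9.3483 = 1092.4 W.
All ideal ⇒ P_in = P_out, so I_supply = 1092.4/220 = 4.97 A.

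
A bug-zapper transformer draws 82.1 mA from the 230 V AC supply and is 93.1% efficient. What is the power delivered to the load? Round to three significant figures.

P_in = V_p I_p = 230 × 0.0821 = 18.883 W.
P_out = η P_in = 0.931 × 18.883 = 17.6 W.

P_out ≈ 17.6 W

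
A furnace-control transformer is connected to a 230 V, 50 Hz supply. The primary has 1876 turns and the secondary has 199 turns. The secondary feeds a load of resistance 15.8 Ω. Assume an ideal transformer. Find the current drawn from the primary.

I_p ≈ 0.164 A

V_s = V_p × N_s/N_p = 230 × 199/1876 = 24.398 V.
I_s = V_s/R = 24.398/15.8 = 1.5442 A.
For an ideal transformer I_p N_p = I_s N_s, so I_p = 1.5442 × 199/1876 = 0.164 A.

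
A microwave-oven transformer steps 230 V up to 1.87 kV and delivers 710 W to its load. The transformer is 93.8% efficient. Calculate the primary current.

P_in = P_out/η = 710/0.938 = 756.93 W.
I_p = P_in/V_p = 756.93/230 = 3.29 A.

I_p ≈ 3.29 A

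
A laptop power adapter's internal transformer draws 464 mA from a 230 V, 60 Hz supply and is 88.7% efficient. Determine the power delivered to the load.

P_in = V_p I_p = 230 × 0.464 = 106.72 W.
P_out = η P_in = 0.887 × 106.72 = 94.7 W.

P_out ≈ 94.7 W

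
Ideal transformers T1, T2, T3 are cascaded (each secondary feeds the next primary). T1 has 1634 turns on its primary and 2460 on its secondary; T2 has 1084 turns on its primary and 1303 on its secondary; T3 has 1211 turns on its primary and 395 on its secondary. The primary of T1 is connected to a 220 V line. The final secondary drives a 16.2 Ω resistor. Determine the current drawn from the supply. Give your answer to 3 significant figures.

Secondary of T1: V = 220.00 × 2460/1634 = 331.21 V.
Secondary of T2: V = 331.21 × 1303/1084 = 398.13 V.
Secondary of T3: V = 398.13 × 395/1211 = 129.86 V.
I_load = 129.86/16.2 = 8.0160 A, so P_out = 129.86 × 8.0160 = 1041.0 W.
All ideal ⇒ P_in = P_out, so I_supply = 1041.0/220 = 4.73 A.

I_supply ≈ 4.73 A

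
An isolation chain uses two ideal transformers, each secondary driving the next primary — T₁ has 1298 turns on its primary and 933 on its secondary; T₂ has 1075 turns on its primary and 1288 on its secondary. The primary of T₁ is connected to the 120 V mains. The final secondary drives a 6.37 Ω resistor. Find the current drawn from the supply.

I_supply ≈ 14.0 A

Secondary of T₁: V = 120.00 × 933/1298 = 86.256 V.
Secondary of T₂: V = 86.256 × 1288/1075 = 103.35 V.
I_load = 103.35/6.37 = 16.224 A, so P_out = 103.35 × 16.224 = 1676.7 W.
All ideal ⇒ P_in = P_out, so I_supply = 1676.7/120 = 14.0 A.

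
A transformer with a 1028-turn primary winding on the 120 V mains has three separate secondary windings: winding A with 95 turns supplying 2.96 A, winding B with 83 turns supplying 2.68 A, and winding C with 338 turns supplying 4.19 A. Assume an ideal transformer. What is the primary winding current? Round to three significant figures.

V_A = 120 × 95/1028 = 11.089 V; V_B = 120 × 83/1028 = 9.6887 V; V_C = 120 × 338/1028 = 39.455 V.
P_out = V_A I_A + V_B I_B + V_C I_C = 11.089×2.96 + 9.6887×2.68 + 39.455×4.19 = 32.825 + 25.966 + 165.32 = 224.11 W.
Ideal ⇒ P_in = P_out, so I_p = P_out/V_p = 224.11/120 = 1.87 A.

I_p ≈ 1.87 A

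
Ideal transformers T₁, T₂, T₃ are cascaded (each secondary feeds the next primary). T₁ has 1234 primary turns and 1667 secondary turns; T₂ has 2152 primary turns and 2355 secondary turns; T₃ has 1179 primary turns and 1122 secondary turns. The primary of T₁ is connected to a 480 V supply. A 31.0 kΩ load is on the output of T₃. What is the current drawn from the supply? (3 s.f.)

Secondary of T₁: V = 480.00 × 1667/1234 = 648.43 V.
Secondary of T₂: V = 648.43 × 2355/2152 = 709.59 V.
Secondary of T₃: V = 709.59 × 1122/1179 = 675.29 V.
I_load = 675.29/31000 = 0.021784 A, so P_out = 675.29 × 0.021784 = 14.710 W.
All ideal ⇒ P_in = P_out, so I_supply = 14.710/480 = 0.0306 A.

I_supply ≈ 0.0306 A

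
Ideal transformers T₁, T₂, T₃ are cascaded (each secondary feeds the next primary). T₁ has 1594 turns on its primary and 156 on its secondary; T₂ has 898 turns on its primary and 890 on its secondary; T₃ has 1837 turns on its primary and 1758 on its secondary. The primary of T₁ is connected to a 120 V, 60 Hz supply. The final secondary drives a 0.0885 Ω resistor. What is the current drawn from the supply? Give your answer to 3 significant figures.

After T₁: V = 120.00 × 156/1594 = 11.744 V.
After T₂: V = 11.744 × 890/898 = 11.639 V.
After T₃: V = 11.639 × 1758/1837 = 11.139 V.
I_load = 11.139/0.0885 = 125.86 A, so P_out = 11.139 × 125.86 = 1402.0 W.
All ideal ⇒ P_in = P_out, so I_supply = 1402.0/120 = 11.7 A.

I_supply ≈ 11.7 A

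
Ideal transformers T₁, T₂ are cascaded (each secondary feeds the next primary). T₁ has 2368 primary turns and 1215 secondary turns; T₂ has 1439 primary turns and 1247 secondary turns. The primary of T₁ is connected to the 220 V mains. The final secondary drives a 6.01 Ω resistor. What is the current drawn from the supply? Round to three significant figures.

I_supply ≈ 7.24 A

Secondary of T₁: V = 220.00 × 1215/2368 = 112.88 V.
Secondary of T₂: V = 112.88 × 1247/1439 = 97.819 V.
I_load = 97.819/6.01 = 16.276 A, so P_out = 97.819 × 16.276 = 1592.1 W.
All ideal ⇒ P_in = P_out, so I_supply = 1592.1/220 = 7.24 A.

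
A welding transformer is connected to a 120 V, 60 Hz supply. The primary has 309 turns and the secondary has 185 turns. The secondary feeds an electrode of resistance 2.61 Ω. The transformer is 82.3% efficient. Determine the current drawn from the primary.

I_p ≈ 20.0 A

V_s = 120 × 185/309 = 71.845 V.
I_s = V_s/R = 71.845/2.61 = 27.527 A.
P_out = V_s I_s = 71.845 × 27.527 = 1977.6 W.
P_in = P_out/η = 1977.6/0.823 = 2403.0 W.
I_p = P_in/V_p = 2403.0/120 = 20.0 A.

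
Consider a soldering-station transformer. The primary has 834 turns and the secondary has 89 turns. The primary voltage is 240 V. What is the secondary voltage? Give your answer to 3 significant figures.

V_s/V_p = N_s/N_p, so V_s = 240 × 89/834 = 25.6 V.

V_s ≈ 25.6 V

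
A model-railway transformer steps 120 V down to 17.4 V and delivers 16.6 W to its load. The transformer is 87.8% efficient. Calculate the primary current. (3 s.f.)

P_in = P_out/η = 16.6/0.878 = 18.907 W.
I_p = P_in/V_p = 18.907/120 = 0.158 A.

I_p ≈ 0.158 A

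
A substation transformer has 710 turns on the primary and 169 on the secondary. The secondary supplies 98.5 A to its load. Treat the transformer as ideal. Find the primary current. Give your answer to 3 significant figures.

I_p ≈ 23.4 A

For an ideal transformer I_p/I_s = N_s/N_p, so I_p = 98.5 × 169/710 = 23.4 A.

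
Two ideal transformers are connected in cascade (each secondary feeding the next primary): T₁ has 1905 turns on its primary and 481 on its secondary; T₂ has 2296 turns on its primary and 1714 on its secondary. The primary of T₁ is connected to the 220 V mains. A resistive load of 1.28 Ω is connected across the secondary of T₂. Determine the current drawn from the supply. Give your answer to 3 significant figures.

I_supply ≈ 6.11 A

After T₁: V = 220.00 × 481/1905 = 55.549 V.
After T₂: V = 55.549 × 1714/2296 = 41.468 V.
I_load = 41.468/1.28 = 32.397 A, so P_out = 41.468 × 32.397 = 1343.4 W.
All ideal ⇒ P_in = P_out, so I_supply = 1343.4/220 = 6.11 A.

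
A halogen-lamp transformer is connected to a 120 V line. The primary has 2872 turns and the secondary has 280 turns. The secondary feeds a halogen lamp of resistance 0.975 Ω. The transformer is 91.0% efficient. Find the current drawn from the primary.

I_p ≈ 1.29 A

V_s = 120 × 280/2872 = 11.699 V.
I_s = V_s/R = 11.699/0.975 = 11.999 A.
P_out = V_s I_s = 11.699 × 11.999 = 140.38 W.
P_in = P_out/η = 140.38/0.910 = 154.26 W.
I_p = P_in/V_p = 154.26/120 = 1.29 A.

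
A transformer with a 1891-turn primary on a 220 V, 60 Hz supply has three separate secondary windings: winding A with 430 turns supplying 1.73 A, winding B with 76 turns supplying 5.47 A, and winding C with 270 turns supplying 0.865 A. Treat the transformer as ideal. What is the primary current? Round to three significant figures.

I_p ≈ 0.737 A

V_A = 220 × 430/1891 = 50.026 V; V_B = 220 × 76/1891 = 8.8419 V; V_C = 220 × 270/1891 = 31.412 V.
P_out = V_A I_A + V_B I_B + V_C I_C = 50.026×1.73 + 8.8419×5.47 + 31.412×0.865 = 86.546 + 48.365 + 27.171 = 162.08 W.
Ideal ⇒ P_in = P_out, so I_p = P_out/V_p = 162.08/220 = 0.737 A.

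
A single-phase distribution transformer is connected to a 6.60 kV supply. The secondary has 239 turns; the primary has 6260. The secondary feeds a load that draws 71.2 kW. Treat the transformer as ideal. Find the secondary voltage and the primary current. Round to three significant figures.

V_s ≈ 252 V, I_p ≈ 10.8 A

V_s = V_p × N_s/N_p = 6600 × 239/6260 = 251.98 V.
I_s = P/V_s = 71200/251.98 = 282.56 A.
I_p = I_s × N_s/N_p = 282.56 × 239/6260 = 10.8 A.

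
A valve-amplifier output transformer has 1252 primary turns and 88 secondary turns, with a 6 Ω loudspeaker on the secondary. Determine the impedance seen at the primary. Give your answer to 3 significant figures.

Z_p ≈ 1210 Ω

Z_p = (N_p/N_s)² × Z_s = (1252/88)² × 6 = 1210 Ω.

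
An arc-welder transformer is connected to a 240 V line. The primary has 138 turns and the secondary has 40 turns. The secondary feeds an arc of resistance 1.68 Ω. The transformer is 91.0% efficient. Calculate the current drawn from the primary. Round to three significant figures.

I_p ≈ 13.2 A

V_s = 240 × 40/138 = 69.565 V.
I_s = V_s/R = 69.565/1.68 = 41.408 A.
P_out = V_s I_s = 69.565 × 41.408 = 2880.5 W.
P_in = P_out/η = 2880.5/0.910 = 3165.4 W.
I_p = P_in/V_p = 3165.4/240 = 13.2 A.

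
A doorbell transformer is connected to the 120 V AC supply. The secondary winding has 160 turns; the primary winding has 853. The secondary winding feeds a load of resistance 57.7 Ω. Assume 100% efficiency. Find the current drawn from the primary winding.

V_s = V_p × N_s/N_p = 120 × 160/853 = 22.509 V.
I_s = V_s/R = 22.509/57.7 = 0.39010 A.
For an ideal transformer I_p N_p = I_s N_s, so I_p = 0.39010 × 160/853 = 0.0732 A.

I_p ≈ 0.0732 A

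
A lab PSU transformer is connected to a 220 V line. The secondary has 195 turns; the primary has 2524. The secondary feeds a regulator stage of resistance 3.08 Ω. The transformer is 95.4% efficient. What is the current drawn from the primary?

V_s = 220 × 195/2524 = 16.997 V.
I_s = V_s/R = 16.997/3.08 = 5.5185 A.
P_out = V_s I_s = 16.997 × 5.5185 = 93.796 W.
P_in = P_out/η = 93.796/0.954 = 98.319 W.
I_p = P_in/V_p = 98.319/220 = 0.447 A.

I_p ≈ 0.447 A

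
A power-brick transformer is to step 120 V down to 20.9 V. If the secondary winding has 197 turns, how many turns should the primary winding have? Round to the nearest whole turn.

N_p/N_s = V_p/V_s, so N_p = 197 × 120/20.9 = 1131.1 ≈ 1131 turns.

N_p = 1131 turns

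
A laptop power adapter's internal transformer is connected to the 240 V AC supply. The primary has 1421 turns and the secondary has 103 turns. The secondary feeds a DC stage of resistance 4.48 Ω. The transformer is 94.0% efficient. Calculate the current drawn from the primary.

V_s = 240 × 103/1421 = 17.396 V.
I_s = V_s/R = 17.396/4.48 = 3.8831 A.
P_out = V_s I_s = 17.396 × 3.8831 = 67.551 W.
P_in = P_out/η = 67.551/0.940 = 71.863 W.
I_p = P_in/V_p = 71.863/240 = 0.299 A.

I_p ≈ 0.299 A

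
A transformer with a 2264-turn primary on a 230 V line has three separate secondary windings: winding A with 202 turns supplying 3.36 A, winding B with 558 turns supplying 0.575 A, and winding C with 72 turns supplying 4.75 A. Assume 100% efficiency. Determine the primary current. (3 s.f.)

V_A = 230 × 202/2264 = 20.521 V; V_B = 230 × 558/2264 = 56.687 V; V_C = 230 × 72/2264 = 7.3145 V.
P_out = V_A I_A + V_B I_B + V_C I_C = 20.521×3.36 + 56.687×0.575 + 7.3145×4.75 = 68.951 + 32.595 + 34.744 = 136.29 W.
Ideal ⇒ P_in = P_out, so I_p = P_out/V_p = 136.29/230 = 0.593 A.

I_p ≈ 0.593 A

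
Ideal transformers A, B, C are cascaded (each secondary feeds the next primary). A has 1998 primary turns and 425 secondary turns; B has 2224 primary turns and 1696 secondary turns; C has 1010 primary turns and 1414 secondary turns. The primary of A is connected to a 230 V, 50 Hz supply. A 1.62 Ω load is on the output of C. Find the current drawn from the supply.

Secondary of A: V = 230.00 × 425/1998 = 48.924 V.
Secondary of B: V = 48.924 × 1696/2224 = 37.309 V.
Secondary of C: V = 37.309 × 1414/1010 = 52.232 V.
I_load = 52.232/1.62 = 32.242 A, so P_out = 52.232 × 32.242 = 1684.1 W.
All ideal ⇒ P_in = P_out, so I_supply = 1684.1/230 = 7.32 A.

I_supply ≈ 7.32 A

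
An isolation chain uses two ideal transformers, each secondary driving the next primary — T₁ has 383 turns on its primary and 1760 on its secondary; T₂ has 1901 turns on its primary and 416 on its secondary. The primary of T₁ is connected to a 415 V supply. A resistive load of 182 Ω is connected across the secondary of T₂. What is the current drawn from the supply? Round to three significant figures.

I_supply ≈ 2.31 A

Secondary of T₁: V = 415.00 × 1760/383 = 1907.0 V.
Secondary of T₂: V = 1907.0 × 416/1901 = 417.32 V.
I_load = 417.32/182 = 2.2930 A, so P_out = 417.32 × 2.2930 = 956.92 W.
All ideal ⇒ P_in = P_out, so I_supply = 956.92/415 = 2.31 A.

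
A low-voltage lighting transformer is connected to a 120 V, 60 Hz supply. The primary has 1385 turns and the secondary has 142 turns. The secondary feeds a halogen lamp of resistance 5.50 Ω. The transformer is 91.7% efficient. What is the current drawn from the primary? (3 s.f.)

V_s = 120 × 142/1385 = 12.303 V.
I_s = V_s/R = 12.303/5.50 = 2.2370 A.
P_out = V_s I_s = 12.303 × 2.2370 = 27.522 W.
P_in = P_out/η = 27.522/0.917 = 30.013 W.
I_p = P_in/V_p = 30.013/120 = 0.250 A.

I_p ≈ 0.250 A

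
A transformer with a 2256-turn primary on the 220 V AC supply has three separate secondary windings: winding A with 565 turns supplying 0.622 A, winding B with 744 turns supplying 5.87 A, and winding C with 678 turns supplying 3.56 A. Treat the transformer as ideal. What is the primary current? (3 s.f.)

V_A = 220 × 565/2256 = 55.098 V; V_B = 220 × 744/2256 = 72.553 V; V_C = 220 × 678/2256 = 66.117 V.
P_out = V_A I_A + V_B I_B + V_C I_C = 55.098×0.622 + 72.553×5.87 + 66.117×3.56 = 34.271 + 425.89 + 235.38 = 695.53 W.
Ideal ⇒ P_in = P_out, so I_p = P_out/V_p = 695.53/220 = 3.16 A.

I_p ≈ 3.16 A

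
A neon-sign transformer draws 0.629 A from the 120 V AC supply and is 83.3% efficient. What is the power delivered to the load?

P_in = V_p I_p = 120 × 0.629 = 75.480 W.
P_out = η P_in = 0.833 × 75.480 = 62.9 W.

P_out ≈ 62.9 W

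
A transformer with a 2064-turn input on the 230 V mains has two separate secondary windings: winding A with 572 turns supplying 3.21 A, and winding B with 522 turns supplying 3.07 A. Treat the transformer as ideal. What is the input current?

V_A = 230 × 572/2064 = 63.740 V; V_B = 230 × 522/2064 = 58.169 V.
P_out = V_A I_A + V_B I_B = 63.740×3.21 + 58.169×3.07 = 204.61 + 178.58 = 383.18 W.
Ideal ⇒ P_in = P_out, so I_in = P_out/V_in = 383.18/230 = 1.67 A.

I_in ≈ 1.67 A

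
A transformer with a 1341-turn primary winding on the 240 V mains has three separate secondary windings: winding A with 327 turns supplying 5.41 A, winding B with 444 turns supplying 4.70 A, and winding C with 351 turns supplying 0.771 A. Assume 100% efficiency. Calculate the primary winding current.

V_A = 240 × 327/1341 = 58.523 V; V_B = 240 × 444/1341 = 79.463 V; V_C = 240 × 351/1341 = 62.819 V.
P_out = V_A I_A + V_B I_B + V_C I_C = 58.523×5.41 + 79.463×4.70 + 62.819×0.771 = 316.61 + 373.48 + 48.433 = 738.52 W.
Ideal ⇒ P_in = P_out, so I_p = P_out/V_p = 738.52/240 = 3.08 A.

I_p ≈ 3.08 A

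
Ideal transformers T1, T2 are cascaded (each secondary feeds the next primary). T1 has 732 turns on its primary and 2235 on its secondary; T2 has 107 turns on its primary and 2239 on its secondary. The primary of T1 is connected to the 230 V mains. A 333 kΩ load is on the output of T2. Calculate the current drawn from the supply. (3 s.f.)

After T1: V = 230.00 × 2235/732 = 702.25 V.
After T2: V = 702.25 × 2239/107 = 14695 V.
I_load = 14695/333000 = 0.044129 A, so P_out = 14695 × 0.044129 = 648.46 W.
All ideal ⇒ P_in = P_out, so I_supply = 648.46/230 = 2.82 A.

I_supply ≈ 2.82 A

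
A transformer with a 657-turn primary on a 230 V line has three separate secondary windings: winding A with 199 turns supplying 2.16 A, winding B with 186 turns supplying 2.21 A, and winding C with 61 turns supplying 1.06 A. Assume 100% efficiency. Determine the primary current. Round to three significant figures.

V_A = 230 × 199/657 = 69.665 V; V_B = 230 × 186/657 = 65.114 V; V_C = 230 × 61/657 = 21.355 V.
P_out = V_A I_A + V_B I_B + V_C I_C = 69.665×2.16 + 65.114×2.21 + 21.355×1.06 = 150.48 + 143.90 + 22.636 = 317.01 W.
Ideal ⇒ P_in = P_out, so I_p = P_out/V_p = 317.01/230 = 1.38 A.

I_p ≈ 1.38 A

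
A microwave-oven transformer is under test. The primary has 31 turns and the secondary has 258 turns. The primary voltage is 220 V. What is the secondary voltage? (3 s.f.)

V_s/V_p = N_s/N_p, so V_s = 220 × 258/31 = 1830 V.

V_s ≈ 1830 V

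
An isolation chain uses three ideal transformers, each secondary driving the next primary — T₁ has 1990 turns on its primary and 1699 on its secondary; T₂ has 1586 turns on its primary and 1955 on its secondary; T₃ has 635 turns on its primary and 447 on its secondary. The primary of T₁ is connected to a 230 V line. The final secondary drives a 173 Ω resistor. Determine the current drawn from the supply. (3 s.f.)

After T₁: V = 230.00 × 1699/1990 = 196.37 V.
After T₂: V = 196.37 × 1955/1586 = 242.05 V.
After T₃: V = 242.05 × 447/635 = 170.39 V.
I_load = 170.39/173 = 0.98492 A, so P_out = 170.39 × 0.98492 = 167.82 W.
All ideal ⇒ P_in = P_out, so I_supply = 167.82/230 = 0.730 A.

I_supply ≈ 0.730 A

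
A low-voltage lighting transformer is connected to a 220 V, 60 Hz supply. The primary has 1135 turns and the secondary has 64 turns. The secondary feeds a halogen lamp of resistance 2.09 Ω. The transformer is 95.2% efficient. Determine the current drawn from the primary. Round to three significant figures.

I_p ≈ 0.352 A

V_s = 220 × 64/1135 = 12.405 V.
I_s = V_s/R = 12.405/2.09 = 5.9355 A.
P_out = V_s I_s = 12.405 × 5.9355 = 73.632 W.
P_in = P_out/η = 73.632/0.952 = 77.345 W.
I_p = P_in/V_p = 77.345/220 = 0.352 A.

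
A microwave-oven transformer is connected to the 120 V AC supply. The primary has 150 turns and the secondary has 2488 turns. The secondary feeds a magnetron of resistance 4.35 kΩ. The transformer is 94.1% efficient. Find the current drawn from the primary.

I_p ≈ 8.07 A

V_s = 120 × 2488/150 = 1990.4 V.
I_s = V_s/R = 1990.4/4350 = 0.45756 A.
P_out = V_s I_s = 1990.4 × 0.45756 = 910.73 W.
P_in = P_out/η = 910.73/0.941 = 967.84 W.
I_p = P_in/V_p = 967.84/120 = 8.07 A.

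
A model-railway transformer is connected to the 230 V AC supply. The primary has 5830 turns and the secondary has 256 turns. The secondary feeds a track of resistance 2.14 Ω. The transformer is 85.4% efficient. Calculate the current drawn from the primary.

I_p ≈ 0.243 A

V_s = 230 × 256/5830 = 10.099 V.
I_s = V_s/R = 10.099/2.14 = 4.7194 A.
P_out = V_s I_s = 10.099 × 4.7194 = 47.663 W.
P_in = P_out/η = 47.663/0.854 = 55.812 W.
I_p = P_in/V_p = 55.812/230 = 0.243 A.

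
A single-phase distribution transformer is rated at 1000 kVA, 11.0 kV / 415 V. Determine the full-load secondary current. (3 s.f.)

I_s = S/V_s = 1000000/415 = 2410 A.

I_s ≈ 2410 A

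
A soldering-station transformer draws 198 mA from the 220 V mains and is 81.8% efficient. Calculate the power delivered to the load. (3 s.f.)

P_in = V_p I_p = 220 × 0.198 = 43.560 W.
P_out = η P_in = 0.818 × 43.560 = 35.6 W.

P_out ≈ 35.6 W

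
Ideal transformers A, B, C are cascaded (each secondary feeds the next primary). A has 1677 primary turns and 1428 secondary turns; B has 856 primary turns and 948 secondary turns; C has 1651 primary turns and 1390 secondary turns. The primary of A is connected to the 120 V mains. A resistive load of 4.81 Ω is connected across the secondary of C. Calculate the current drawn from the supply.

I_supply ≈ 15.7 A

After A: V = 120.00 × 1428/1677 = 102.18 V.
After B: V = 102.18 × 948/856 = 113.16 V.
After C: V = 113.16 × 1390/1651 = 95.275 V.
I_load = 95.275/4.81 = 19.808 A, so P_out = 95.275 × 19.808 = 1887.2 W.
All ideal ⇒ P_in = P_out, so I_supply = 1887.2/120 = 15.7 A.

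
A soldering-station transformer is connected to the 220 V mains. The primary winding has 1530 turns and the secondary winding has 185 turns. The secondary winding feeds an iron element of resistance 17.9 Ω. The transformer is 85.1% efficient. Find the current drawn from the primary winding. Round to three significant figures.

I_p ≈ 0.211 A

V_s = 220 × 185/1530 = 26.601 V.
I_s = V_s/R = 26.601/17.9 = 1.4861 A.
P_out = V_s I_s = 26.601 × 1.4861 = 39.532 W.
P_in = P_out/η = 39.532/0.851 = 46.454 W.
I_p = P_in/V_p = 46.454/220 = 0.211 A.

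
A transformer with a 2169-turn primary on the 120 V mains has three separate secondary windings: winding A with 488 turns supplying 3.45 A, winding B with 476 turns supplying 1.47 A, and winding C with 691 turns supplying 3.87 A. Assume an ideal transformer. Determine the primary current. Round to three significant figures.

I_p ≈ 2.33 A

V_A = 120 × 488/2169 = 26.999 V; V_B = 120 × 476/2169 = 26.335 V; V_C = 120 × 691/2169 = 38.230 V.
P_out = V_A I_A + V_B I_B + V_C I_C = 26.999×3.45 + 26.335×1.47 + 38.230×3.87 = 93.145 + 38.712 + 147.95 = 279.81 W.
Ideal ⇒ P_in = P_out, so I_p = P_out/V_p = 279.81/120 = 2.33 A.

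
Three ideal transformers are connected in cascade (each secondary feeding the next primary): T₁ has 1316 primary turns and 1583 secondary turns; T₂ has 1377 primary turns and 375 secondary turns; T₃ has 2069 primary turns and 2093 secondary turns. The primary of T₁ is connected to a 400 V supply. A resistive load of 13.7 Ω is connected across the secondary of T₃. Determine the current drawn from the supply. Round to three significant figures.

Secondary of T₁: V = 400.00 × 1583/1316 = 481.16 V.
Secondary of T₂: V = 481.16 × 375/1377 = 131.03 V.
Secondary of T₃: V = 131.03 × 2093/2069 = 132.55 V.
I_load = 132.55/13.7 = 9.6754 A, so P_out = 132.55 × 9.6754 = 1282.5 W.
All ideal ⇒ P_in = P_out, so I_supply = 1282.5/400 = 3.21 A.

I_supply ≈ 3.21 A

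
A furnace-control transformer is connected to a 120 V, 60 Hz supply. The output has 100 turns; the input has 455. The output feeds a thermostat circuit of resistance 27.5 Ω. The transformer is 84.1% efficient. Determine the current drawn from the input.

V_out = 120 × 100/455 = 26.374 V.
I_out = V_out/R = 26.374/27.5 = 0.95904 A.
P_out = V_out I_out = 26.374 × 0.95904 = 25.293 W.
P_in = P_out/η = 25.293/0.841 = 30.075 W.
I_in = P_in/V_in = 30.075/120 = 0.251 A.

I_in ≈ 0.251 A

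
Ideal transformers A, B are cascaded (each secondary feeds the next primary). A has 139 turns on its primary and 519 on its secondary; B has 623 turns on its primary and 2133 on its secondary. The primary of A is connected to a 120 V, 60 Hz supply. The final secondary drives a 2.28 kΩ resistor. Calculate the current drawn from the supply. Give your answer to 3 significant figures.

I_supply ≈ 8.60 A

After A: V = 120.00 × 519/139 = 448.06 V.
After B: V = 448.06 × 2133/623 = 1534.0 V.
I_load = 1534.0/2280 = 0.67282 A, so P_out = 1534.0 × 0.67282 = 1032.1 W.
All ideal ⇒ P_in = P_out, so I_supply = 1032.1/120 = 8.60 A.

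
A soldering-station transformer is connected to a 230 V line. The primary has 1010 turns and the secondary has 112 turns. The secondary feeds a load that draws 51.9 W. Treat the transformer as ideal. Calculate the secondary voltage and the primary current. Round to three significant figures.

V_s = V_p × N_s/N_p = 230 × 112/1010 = 25.505 V.
I_s = P/V_s = 51.9/25.505 = 2.0349 A.
I_p = I_s × N_s/N_p = 2.0349 × 112/1010 = 0.226 A.

V_s ≈ 25.5 V, I_p ≈ 0.226 A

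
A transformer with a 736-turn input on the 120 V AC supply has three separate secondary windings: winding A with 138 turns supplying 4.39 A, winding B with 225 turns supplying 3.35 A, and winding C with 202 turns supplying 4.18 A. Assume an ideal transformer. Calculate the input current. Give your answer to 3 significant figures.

I_in ≈ 2.99 A

V_A = 120 × 138/736 = 22.500 V; V_B = 120 × 225/736 = 36.685 V; V_C = 120 × 202/736 = 32.935 V.
P_out = V_A I_A + V_B I_B + V_C I_C = 22.500×4.39 + 36.685×3.35 + 32.935×4.18 = 98.775 + 122.89 + 137.67 = 359.34 W.
Ideal ⇒ P_in = P_out, so I_in = P_out/V_in = 359.34/120 = 2.99 A.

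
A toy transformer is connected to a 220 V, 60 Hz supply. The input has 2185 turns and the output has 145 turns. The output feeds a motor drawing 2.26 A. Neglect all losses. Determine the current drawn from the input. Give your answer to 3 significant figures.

I_in ≈ 0.150 A

For an ideal transformer I_in N_in = I_out N_out, so I_in = 2.26 × 145/2185 = 0.150 A.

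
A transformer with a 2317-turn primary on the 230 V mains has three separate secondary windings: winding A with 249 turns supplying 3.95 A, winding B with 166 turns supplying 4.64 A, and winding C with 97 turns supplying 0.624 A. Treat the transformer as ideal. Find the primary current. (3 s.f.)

V_A = 230 × 249/2317 = 24.717 V; V_B = 230 × 166/2317 = 16.478 V; V_C = 230 × 97/2317 = 9.6288 V.
P_out = V_A I_A + V_B I_B + V_C I_C = 24.717×3.95 + 16.478×4.64 + 9.6288×0.624 = 97.633 + 76.459 + 6.0084 = 180.10 W.
Ideal ⇒ P_in = P_out, so I_p = P_out/V_p = 180.10/230 = 0.783 A.

I_p ≈ 0.783 A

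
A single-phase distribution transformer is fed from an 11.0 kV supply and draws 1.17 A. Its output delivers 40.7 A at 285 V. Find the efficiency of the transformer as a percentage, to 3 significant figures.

η ≈ 90.1%

P_in = 11000 × 1.17 = 12870.0 W.
P_out = 285 × 40.7 = 11599.5 W.
η = P_out/P_in = 11599.5/12870.0 = 0.901.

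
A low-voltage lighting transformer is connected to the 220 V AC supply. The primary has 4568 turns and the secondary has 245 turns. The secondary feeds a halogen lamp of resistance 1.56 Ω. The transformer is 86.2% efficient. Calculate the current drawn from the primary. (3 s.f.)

I_p ≈ 0.471 A

V_s = 220 × 245/4568 = 11.799 V.
I_s = V_s/R = 11.799/1.56 = 7.5638 A.
P_out = V_s I_s = 11.799 × 7.5638 = 89.248 W.
P_in = P_out/η = 89.248/0.862 = 103.54 W.
I_p = P_in/V_p = 103.54/220 = 0.471 A.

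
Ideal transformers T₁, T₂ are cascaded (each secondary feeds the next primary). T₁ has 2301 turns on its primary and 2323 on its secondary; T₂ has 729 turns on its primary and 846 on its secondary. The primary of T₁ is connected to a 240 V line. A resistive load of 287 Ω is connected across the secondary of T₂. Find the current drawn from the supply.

After T₁: V = 240.00 × 2323/2301 = 242.29 V.
After T₂: V = 242.29 × 846/729 = 281.18 V.
I_load = 281.18/287 = 0.97973 A, so P_out = 281.18 × 0.97973 = 275.48 W.
All ideal ⇒ P_in = P_out, so I_supply = 275.48/240 = 1.15 A.

I_supply ≈ 1.15 A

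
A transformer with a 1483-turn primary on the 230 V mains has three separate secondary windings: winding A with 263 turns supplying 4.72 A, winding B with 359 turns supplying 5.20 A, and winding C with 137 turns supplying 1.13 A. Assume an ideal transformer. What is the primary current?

V_A = 230 × 263/1483 = 40.789 V; V_B = 230 × 359/1483 = 55.678 V; V_C = 230 × 137/1483 = 21.247 V.
P_out = V_A I_A + V_B I_B + V_C I_C = 40.789×4.72 + 55.678×5.20 + 21.247×1.13 = 192.52 + 289.52 + 24.010 = 506.06 W.
Ideal ⇒ P_in = P_out, so I_p = P_out/V_p = 506.06/230 = 2.20 A.

I_p ≈ 2.20 A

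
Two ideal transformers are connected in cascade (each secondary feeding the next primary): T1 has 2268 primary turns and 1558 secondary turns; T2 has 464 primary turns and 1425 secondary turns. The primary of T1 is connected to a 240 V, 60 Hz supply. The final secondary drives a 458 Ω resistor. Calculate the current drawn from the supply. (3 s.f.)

I_supply ≈ 2.33 A

Secondary of T1: V = 240.00 × 1558/2268 = 164.87 V.
Secondary of T2: V = 164.87 × 1425/464 = 506.33 V.
I_load = 506.33/458 = 1.1055 A, so P_out = 506.33 × 1.1055 = 559.76 W.
All ideal ⇒ P_in = P_out, so I_supply = 559.76/240 = 2.33 A.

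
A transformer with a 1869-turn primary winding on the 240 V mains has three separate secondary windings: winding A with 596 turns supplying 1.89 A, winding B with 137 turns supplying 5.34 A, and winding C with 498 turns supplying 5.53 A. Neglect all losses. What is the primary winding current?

I_p ≈ 2.47 A

V_A = 240 × 596/1869 = 76.533 V; V_B = 240 × 137/1869 = 17.592 V; V_C = 240 × 498/1869 = 63.949 V.
P_out = V_A I_A + V_B I_B + V_C I_C = 76.533×1.89 + 17.592×5.34 + 63.949×5.53 = 144.65 + 93.943 + 353.64 = 592.23 W.
Ideal ⇒ P_in = P_out, so I_p = P_out/V_p = 592.23/240 = 2.47 A.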